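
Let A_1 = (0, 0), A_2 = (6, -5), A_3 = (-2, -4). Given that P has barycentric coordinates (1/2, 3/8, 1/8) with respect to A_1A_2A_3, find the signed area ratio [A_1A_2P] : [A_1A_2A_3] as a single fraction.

1/8

The signed ratio [A_1A_2P]/[A_1A_2A_3] equals the barycentric coordinate of P at vertex A_3, which is 1/8.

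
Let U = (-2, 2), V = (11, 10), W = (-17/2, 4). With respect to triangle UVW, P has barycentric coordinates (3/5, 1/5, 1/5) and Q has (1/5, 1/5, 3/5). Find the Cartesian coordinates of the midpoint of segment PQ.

(-2, 22/5)

Barycentric coordinates of the midpoint are the average: (2/5, 1/5, 2/5).
Converting: (2/5)·U + (1/5)·V + (2/5)·W = (-2, 22/5).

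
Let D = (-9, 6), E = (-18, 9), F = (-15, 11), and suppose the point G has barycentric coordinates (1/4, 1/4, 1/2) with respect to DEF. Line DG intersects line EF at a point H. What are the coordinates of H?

Line DG meets EF where the D-coordinate vanishes; zeroing G's D-weight and renormalizing leaves E, F-weights 1/4 : 1/2 → (1/3, 2/3).
So H = (1/3)·E + (2/3)·F = (-16, 31/3).

(-16, 31/3)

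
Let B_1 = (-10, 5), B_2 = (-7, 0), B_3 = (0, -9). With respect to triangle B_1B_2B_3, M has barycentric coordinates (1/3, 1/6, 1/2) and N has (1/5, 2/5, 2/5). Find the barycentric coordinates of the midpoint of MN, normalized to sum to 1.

(4/15, 17/60, 9/20)

Since both coordinate triples sum to 1, the midpoint's barycentrics are the componentwise average.
(1/3+1/5)/2 = 4/15; similarly 17/60 and 9/20.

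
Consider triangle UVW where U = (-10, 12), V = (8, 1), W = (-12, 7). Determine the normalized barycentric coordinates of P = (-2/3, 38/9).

Signed area of the reference triangle: [UVW] = ½·((-10)·(1−7) + 8·(7−12) + (-12)·(12−1)) = ½·(60 − 40 − 132) = -56.
[PVW] = ½·((-2/3)·(1−7) + 8·(7−(38/9)) + (-12)·(38/9−1)) = ½·(4 + 200/9 − 116/3) = -56/9, so the U-coordinate is (-56/9)/(-56) = 1/9.
[UPW] = ½·((-10)·(38/9−7) + (-2/3)·(7−12) + (-12)·(12−(38/9))) = ½·(250/9 + 10/3 − 280/3) = -280/9, so the V-coordinate is 5/9.
[UVP] = ½·((-10)·(1−(38/9)) + 8·(38/9−12) + (-2/3)·(12−1)) = ½·(290/9 − 560/9 − 22/3) = -56/3, so the W-coordinate is 1/3.

(1/9, 5/9, 1/3)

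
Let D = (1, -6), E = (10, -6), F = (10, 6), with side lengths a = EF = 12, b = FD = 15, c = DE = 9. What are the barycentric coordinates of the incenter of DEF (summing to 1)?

The incenter has barycentric coordinates proportional to the opposite side lengths: (12 : 15 : 9).
Normalizing by 12+15+9 = 36 gives (1/3, 5/12, 1/4).

(1/3, 5/12, 1/4)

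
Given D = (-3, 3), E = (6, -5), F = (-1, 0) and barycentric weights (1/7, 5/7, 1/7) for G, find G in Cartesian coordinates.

G = (1/7)·D + (5/7)·E + (1/7)·F.
x-coordinate: (1/7)·(-3) + (5/7)·6 + (1/7)·(-1) = 26/7.
y-coordinate: (1/7)·3 + (5/7)·(-5) + (1/7)·0 = -22/7.

(26/7, -22/7)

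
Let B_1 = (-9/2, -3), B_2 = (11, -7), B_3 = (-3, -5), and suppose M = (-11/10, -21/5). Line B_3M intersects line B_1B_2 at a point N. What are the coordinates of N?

Barycentric coordinates of M with respect to B_1B_2B_3: (3/5, 1/5, 1/5).
On side B_1B_2 the B_3-coordinate is zero; dropping M's B_3-weight 1/5 and renormalizing the remaining 3/5 : 1/5 gives weights 3/4, 1/4 on B_1, B_2.
N = (3/4)·(-9/2, -3) + (1/4)·(11, -7) = (-5/8, -4).

(-5/8, -4)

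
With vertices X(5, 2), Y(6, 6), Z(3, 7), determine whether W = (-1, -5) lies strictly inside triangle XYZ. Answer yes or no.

Barycentric coordinates of W: (40/13, -44/13, 17/13).
The three coordinates are positive, negative, positive; a point is interior exactly when all three are positive.

no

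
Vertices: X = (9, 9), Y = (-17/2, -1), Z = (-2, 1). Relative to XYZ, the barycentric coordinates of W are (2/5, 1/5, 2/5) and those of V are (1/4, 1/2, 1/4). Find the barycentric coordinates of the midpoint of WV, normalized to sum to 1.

Since both coordinate triples sum to 1, the midpoint's barycentrics are the componentwise average.
(2/5+1/4)/2 = 13/40; similarly 7/20 and 13/40.

(13/40, 7/20, 13/40)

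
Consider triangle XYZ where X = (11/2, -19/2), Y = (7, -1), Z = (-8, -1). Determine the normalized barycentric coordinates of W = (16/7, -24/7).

(2/7, 3/7, 2/7)

Signed area of the reference triangle: [XYZ] = ½·((11/2)·(-1−(-1)) + 7·(-1−(-19/2)) + (-8)·(-19/2−(-1))) = ½·(0 + 119/2 + 68) = 255/4.
[WYZ] = ½·((16/7)·(-1−(-1)) + 7·(-1−(-24/7)) + (-8)·(-24/7−(-1))) = ½·(0 + 17 + 136/7) = 255/14, so the X-coordinate is (255/14)/(255/4) = 2/7.
[XWZ] = ½·((11/2)·(-24/7−(-1)) + (16/7)·(-1−(-19/2)) + (-8)·(-19/2−(-24/7))) = ½·(-187/14 + 136/7 + 340/7) = 765/28, so the Y-coordinate is 3/7.
[XYW] = ½·((11/2)·(-1−(-24/7)) + 7·(-24/7−(-19/2)) + (16/7)·(-19/2−(-1))) = ½·(187/14 + 85/2 − 136/7) = 255/14, so the Z-coordinate is 2/7.
Check: 2/7 + 3/7 + 2/7 = 1.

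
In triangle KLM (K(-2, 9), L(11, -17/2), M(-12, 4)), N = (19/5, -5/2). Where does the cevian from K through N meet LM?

(21/4, -43/8)

Barycentric coordinates of N with respect to KLM: (1/5, 3/5, 1/5).
On side LM the K-coordinate is zero; dropping N's K-weight 1/5 and renormalizing the remaining 3/5 : 1/5 gives weights 3/4, 1/4 on L, M.
J = (3/4)·(11, -17/2) + (1/4)·(-12, 4) = (21/4, -43/8).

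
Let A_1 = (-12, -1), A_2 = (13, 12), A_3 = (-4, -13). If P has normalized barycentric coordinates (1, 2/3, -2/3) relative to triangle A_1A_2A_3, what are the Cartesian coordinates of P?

(-2/3, 47/3)

P = 1·A_1 + (2/3)·A_2 + (-2/3)·A_3.
x-coordinate: 1·(-12) + (2/3)·13 + (-2/3)·(-4) = -2/3.
y-coordinate: 1·(-1) + (2/3)·12 + (-2/3)·(-13) = 47/3.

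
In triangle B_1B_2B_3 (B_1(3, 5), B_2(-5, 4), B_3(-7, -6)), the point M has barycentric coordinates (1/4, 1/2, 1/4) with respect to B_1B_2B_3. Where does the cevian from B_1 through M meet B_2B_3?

(-17/3, 2/3)

Line B_1M meets B_2B_3 where the B_1-coordinate vanishes; zeroing M's B_1-weight and renormalizing leaves B_2, B_3-weights 1/2 : 1/4 → (2/3, 1/3).
So N = (2/3)·B_2 + (1/3)·B_3 = (-17/3, 2/3).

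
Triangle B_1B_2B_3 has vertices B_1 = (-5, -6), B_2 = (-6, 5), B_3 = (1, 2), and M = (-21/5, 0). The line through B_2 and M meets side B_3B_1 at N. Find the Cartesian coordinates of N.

(-3, -10/3)

Barycentric coordinates of M with respect to B_1B_2B_3: (2/5, 2/5, 1/5).
On side B_3B_1 the B_2-coordinate is zero; dropping M's B_2-weight 2/5 and renormalizing the remaining 1/5 : 2/5 gives weights 1/3, 2/3 on B_3, B_1.
N = (1/3)·(1, 2) + (2/3)·(-5, -6) = (-3, -10/3).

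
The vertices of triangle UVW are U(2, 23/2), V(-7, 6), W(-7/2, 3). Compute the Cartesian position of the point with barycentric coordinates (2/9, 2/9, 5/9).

(-55/18, 50/9)

P = (2/9)·U + (2/9)·V + (5/9)·W.
x-coordinate: (2/9)·2 + (2/9)·(-7) + (5/9)·(-7/2) = -55/18.
y-coordinate: (2/9)·(23/2) + (2/9)·6 + (5/9)·3 = 50/9.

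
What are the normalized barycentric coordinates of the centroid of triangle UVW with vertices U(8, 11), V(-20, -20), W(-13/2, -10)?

The centroid is the average of the vertices, so each weight is 1/3.

(1/3, 1/3, 1/3)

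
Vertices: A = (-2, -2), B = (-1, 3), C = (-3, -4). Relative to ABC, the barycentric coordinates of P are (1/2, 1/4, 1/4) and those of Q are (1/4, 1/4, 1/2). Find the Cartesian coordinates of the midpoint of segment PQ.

Barycentric coordinates of the midpoint are the average: (3/8, 1/4, 3/8).
Converting: (3/8)·A + (1/4)·B + (3/8)·C = (-17/8, -3/2).

(-17/8, -3/2)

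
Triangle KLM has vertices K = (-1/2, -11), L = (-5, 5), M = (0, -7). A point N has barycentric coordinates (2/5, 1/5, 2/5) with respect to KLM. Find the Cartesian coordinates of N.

N = (2/5)·K + (1/5)·L + (2/5)·M.
x-coordinate: (2/5)·(-1/2) + (1/5)·(-5) + (2/5)·0 = -6/5.
y-coordinate: (2/5)·(-11) + (1/5)·5 + (2/5)·(-7) = -31/5.

(-6/5, -31/5)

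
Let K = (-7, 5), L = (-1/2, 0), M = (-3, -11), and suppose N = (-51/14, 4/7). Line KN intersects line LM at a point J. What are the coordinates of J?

(-9/8, -11/4)

Barycentric coordinates of N with respect to KLM: (3/7, 3/7, 1/7).
On side LM the K-coordinate is zero; dropping N's K-weight 3/7 and renormalizing the remaining 3/7 : 1/7 gives weights 3/4, 1/4 on L, M.
J = (3/4)·(-1/2, 0) + (1/4)·(-3, -11) = (-9/8, -11/4).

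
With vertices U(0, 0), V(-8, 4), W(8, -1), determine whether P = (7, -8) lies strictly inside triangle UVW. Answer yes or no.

no

Barycentric coordinates of P: (39/8, -19/8, -3/2).
The three coordinates are positive, negative, negative; a point is interior exactly when all three are positive.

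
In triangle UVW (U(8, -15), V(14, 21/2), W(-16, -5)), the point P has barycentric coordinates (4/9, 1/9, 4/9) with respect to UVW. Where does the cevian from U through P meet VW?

Line UP meets VW where the U-coordinate vanishes; zeroing P's U-weight and renormalizing leaves V, W-weights 1/9 : 4/9 → (1/5, 4/5).
So Q = (1/5)·V + (4/5)·W = (-10, -19/10).

(-10, -19/10)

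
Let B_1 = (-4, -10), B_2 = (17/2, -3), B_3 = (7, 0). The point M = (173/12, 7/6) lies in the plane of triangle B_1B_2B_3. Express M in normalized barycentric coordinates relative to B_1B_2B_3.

Signed area of the reference triangle: [B_1B_2B_3] = ½·((-4)·(-3−0) + (17/2)·(0−(-10)) + 7·(-10−(-3))) = ½·(12 + 85 − 49) = 24.
[MB_2B_3] = ½·((173/12)·(-3−0) + (17/2)·(0−(7/6)) + 7·(7/6−(-3))) = ½·(-173/4 − 119/12 + 175/6) = -12, so the B_1-coordinate is (-12)/24 = -1/2.
[B_1MB_3] = ½·((-4)·(7/6−0) + (173/12)·(0−(-10)) + 7·(-10−(7/6))) = ½·(-14/3 + 865/6 − 469/6) = 92/3, so the B_2-coordinate is 23/18.
[B_1B_2M] = ½·((-4)·(-3−(7/6)) + (17/2)·(7/6−(-10)) + (173/12)·(-10−(-3))) = ½·(50/3 + 1139/12 − 1211/12) = 16/3, so the B_3-coordinate is 2/9.

(-1/2, 23/18, 2/9)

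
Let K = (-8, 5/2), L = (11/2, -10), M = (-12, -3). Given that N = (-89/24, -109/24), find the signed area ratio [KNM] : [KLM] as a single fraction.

5/12

[KLM] = ½·((-8)·(-10−(-3)) + (11/2)·(-3−(5/2)) + (-12)·(5/2−(-10))) = ½·(56 − 121/4 − 150) = -497/8.
[KNM] = ½·((-8)·(-109/24−(-3)) + (-89/24)·(-3−(5/2)) + (-12)·(5/2−(-109/24))) = ½·(37/3 + 979/48 − 169/2) = -2485/96, so the ratio is (-2485/96)/(-497/8) = 5/12.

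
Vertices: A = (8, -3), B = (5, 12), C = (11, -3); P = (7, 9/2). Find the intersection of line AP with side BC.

(13/2, 33/4)

Barycentric coordinates of P with respect to ABC: (1/3, 1/2, 1/6).
On side BC the A-coordinate is zero; dropping P's A-weight 1/3 and renormalizing the remaining 1/2 : 1/6 gives weights 3/4, 1/4 on B, C.
Q = (3/4)·(5, 12) + (1/4)·(11, -3) = (13/2, 33/4).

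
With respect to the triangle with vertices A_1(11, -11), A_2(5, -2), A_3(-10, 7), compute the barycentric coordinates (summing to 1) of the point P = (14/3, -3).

(2/9, 2/3, 1/9)

Signed area of the reference triangle: [A_1A_2A_3] = ½·(11·(-2−7) + 5·(7−(-11)) + (-10)·(-11−(-2))) = ½·(-99 + 90 + 90) = 81/2.
[PA_2A_3] = ½·((14/3)·(-2−7) + 5·(7−(-3)) + (-10)·(-3−(-2))) = ½·(-42 + 50 + 10) = 9, so the A_1-coordinate is 9/(81/2) = 2/9.
[A_1PA_3] = ½·(11·(-3−7) + (14/3)·(7−(-11)) + (-10)·(-11−(-3))) = ½·(-110 + 84 + 80) = 27, so the A_2-coordinate is 2/3.
[A_1A_2P] = ½·(11·(-2−(-3)) + 5·(-3−(-11)) + (14/3)·(-11−(-2))) = ½·(11 + 40 − 42) = 9/2, so the A_3-coordinate is 1/9.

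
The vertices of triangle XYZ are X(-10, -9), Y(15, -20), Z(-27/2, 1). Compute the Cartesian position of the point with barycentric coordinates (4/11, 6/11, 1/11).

(73/22, -155/11)

W = (4/11)·X + (6/11)·Y + (1/11)·Z.
x-coordinate: (4/11)·(-10) + (6/11)·15 + (1/11)·(-27/2) = 73/22.
y-coordinate: (4/11)·(-9) + (6/11)·(-20) + (1/11)·1 = -155/11.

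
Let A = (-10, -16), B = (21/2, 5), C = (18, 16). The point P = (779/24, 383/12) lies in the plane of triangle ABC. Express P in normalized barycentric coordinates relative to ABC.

Signed area of the reference triangle: [ABC] = ½·((-10)·(5−16) + (21/2)·(16−(-16)) + 18·(-16−5)) = ½·(110 + 336 − 378) = 34.
[PBC] = ½·((779/24)·(5−16) + (21/2)·(16−(383/12)) + 18·(383/12−5)) = ½·(-8569/24 − 1337/8 + 969/2) = -119/6, so the A-coordinate is (-119/6)/34 = -7/12.
[APC] = ½·((-10)·(383/12−16) + (779/24)·(16−(-16)) + 18·(-16−(383/12))) = ½·(-955/6 + 3116/3 − 1725/2) = 17/2, so the B-coordinate is 1/4.
[ABP] = ½·((-10)·(5−(383/12)) + (21/2)·(383/12−(-16)) + (779/24)·(-16−5)) = ½·(1615/6 + 4025/8 − 5453/8) = 136/3, so the C-coordinate is 4/3.
Check: -7/12 + 1/4 + 4/3 = 1.

(-7/12, 1/4, 4/3)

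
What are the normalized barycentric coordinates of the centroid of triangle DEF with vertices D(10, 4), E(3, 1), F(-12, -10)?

(1/3, 1/3, 1/3)

The centroid is the average of the vertices, so each weight is 1/3.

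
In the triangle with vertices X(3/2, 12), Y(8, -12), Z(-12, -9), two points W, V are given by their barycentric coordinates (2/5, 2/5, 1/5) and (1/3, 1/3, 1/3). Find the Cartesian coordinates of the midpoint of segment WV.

Barycentric coordinates of the midpoint are the average: (11/30, 11/30, 4/15).
Converting: (11/30)·X + (11/30)·Y + (4/15)·Z = (17/60, -12/5).

(17/60, -12/5)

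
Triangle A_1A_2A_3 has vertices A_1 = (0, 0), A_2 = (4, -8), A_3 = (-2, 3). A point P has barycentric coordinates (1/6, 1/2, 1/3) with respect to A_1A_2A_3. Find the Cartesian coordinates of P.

P = (1/6)·A_1 + (1/2)·A_2 + (1/3)·A_3.
x-coordinate: (1/6)·0 + (1/2)·4 + (1/3)·(-2) = 4/3.
y-coordinate: (1/6)·0 + (1/2)·(-8) + (1/3)·3 = -3.

(4/3, -3)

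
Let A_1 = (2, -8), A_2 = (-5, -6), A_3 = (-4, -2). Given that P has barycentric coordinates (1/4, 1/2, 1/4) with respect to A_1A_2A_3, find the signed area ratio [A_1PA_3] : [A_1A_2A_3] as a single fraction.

1/2

The signed ratio [A_1PA_3]/[A_1A_2A_3] equals the barycentric coordinate of P at vertex A_2, which is 1/2.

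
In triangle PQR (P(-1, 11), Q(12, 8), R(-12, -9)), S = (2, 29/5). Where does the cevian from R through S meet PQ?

Barycentric coordinates of S with respect to PQR: (2/5, 2/5, 1/5).
On side PQ the R-coordinate is zero; dropping S's R-weight 1/5 and renormalizing the remaining 2/5 : 2/5 gives weights 1/2, 1/2 on P, Q.
T = (1/2)·(-1, 11) + (1/2)·(12, 8) = (11/2, 19/2).

(11/2, 19/2)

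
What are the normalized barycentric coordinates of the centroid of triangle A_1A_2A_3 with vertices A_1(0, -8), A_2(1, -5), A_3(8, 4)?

(1/3, 1/3, 1/3)

The centroid is the average of the vertices, so each weight is 1/3.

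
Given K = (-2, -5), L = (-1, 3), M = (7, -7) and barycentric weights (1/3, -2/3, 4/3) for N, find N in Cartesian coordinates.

N = (1/3)·K + (-2/3)·L + (4/3)·M.
x-coordinate: (1/3)·(-2) + (-2/3)·(-1) + (4/3)·7 = 28/3.
y-coordinate: (1/3)·(-5) + (-2/3)·3 + (4/3)·(-7) = -13.

(28/3, -13)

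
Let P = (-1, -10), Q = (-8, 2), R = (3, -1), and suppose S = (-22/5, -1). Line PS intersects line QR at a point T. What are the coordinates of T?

Barycentric coordinates of S with respect to PQR: (1/5, 3/5, 1/5).
On side QR the P-coordinate is zero; dropping S's P-weight 1/5 and renormalizing the remaining 3/5 : 1/5 gives weights 3/4, 1/4 on Q, R.
T = (3/4)·(-8, 2) + (1/4)·(3, -1) = (-21/4, 5/4).

(-21/4, 5/4)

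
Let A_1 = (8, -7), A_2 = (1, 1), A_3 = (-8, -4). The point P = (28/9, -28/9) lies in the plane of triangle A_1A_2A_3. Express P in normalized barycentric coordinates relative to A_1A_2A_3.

(4/9, 4/9, 1/9)

Signed area of the reference triangle: [A_1A_2A_3] = ½·(8·(1−(-4)) + 1·(-4−(-7)) + (-8)·(-7−1)) = ½·(40 + 3 + 64) = 107/2.
[PA_2A_3] = ½·((28/9)·(1−(-4)) + 1·(-4−(-28/9)) + (-8)·(-28/9−1)) = ½·(140/9 − 8/9 + 296/9) = 214/9, so the A_1-coordinate is (214/9)/(107/2) = 4/9.
[A_1PA_3] = ½·(8·(-28/9−(-4)) + (28/9)·(-4−(-7)) + (-8)·(-7−(-28/9))) = ½·(64/9 + 28/3 + 280/9) = 214/9, so the A_2-coordinate is 4/9.
[A_1A_2P] = ½·(8·(1−(-28/9)) + 1·(-28/9−(-7)) + (28/9)·(-7−1)) = ½·(296/9 + 35/9 − 224/9) = 107/18, so the A_3-coordinate is 1/9.
Check: 4/9 + 4/9 + 1/9 = 1.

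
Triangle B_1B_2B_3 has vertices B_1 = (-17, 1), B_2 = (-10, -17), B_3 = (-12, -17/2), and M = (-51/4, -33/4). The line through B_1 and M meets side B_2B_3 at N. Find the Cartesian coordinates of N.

(-34/3, -34/3)

Barycentric coordinates of M with respect to B_1B_2B_3: (1/4, 1/4, 1/2).
On side B_2B_3 the B_1-coordinate is zero; dropping M's B_1-weight 1/4 and renormalizing the remaining 1/4 : 1/2 gives weights 1/3, 2/3 on B_2, B_3.
N = (1/3)·(-10, -17) + (2/3)·(-12, -17/2) = (-34/3, -34/3).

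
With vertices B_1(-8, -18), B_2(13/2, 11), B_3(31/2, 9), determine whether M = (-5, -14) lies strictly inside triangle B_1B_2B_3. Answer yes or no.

yes

Barycentric coordinates of M: (124/145, 13/290, 1/10).
The three coordinates are positive, positive, positive; a point is interior exactly when all three are positive.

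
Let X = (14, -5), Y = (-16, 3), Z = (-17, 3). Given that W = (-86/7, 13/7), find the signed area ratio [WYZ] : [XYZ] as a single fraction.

[XYZ] = ½·(14·(3−3) + (-16)·(3−(-5)) + (-17)·(-5−3)) = ½·(0 − 128 + 136) = 4.
[WYZ] = ½·((-86/7)·(3−3) + (-16)·(3−(13/7)) + (-17)·(13/7−3)) = ½·(0 − 128/7 + 136/7) = 4/7, so the ratio is (4/7)/4 = 1/7.

1/7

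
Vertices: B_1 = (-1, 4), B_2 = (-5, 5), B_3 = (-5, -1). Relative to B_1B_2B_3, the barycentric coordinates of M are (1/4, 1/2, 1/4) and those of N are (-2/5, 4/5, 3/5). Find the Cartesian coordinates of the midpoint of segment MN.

Barycentric coordinates of the midpoint are the average: (-3/40, 13/20, 17/40).
Converting: (-3/40)·B_1 + (13/20)·B_2 + (17/40)·B_3 = (-53/10, 101/40).

(-53/10, 101/40)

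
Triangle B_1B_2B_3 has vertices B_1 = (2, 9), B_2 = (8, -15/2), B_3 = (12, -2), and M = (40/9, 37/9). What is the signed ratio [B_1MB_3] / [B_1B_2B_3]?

2/9

[B_1B_2B_3] = ½·(2·(-15/2−(-2)) + 8·(-2−9) + 12·(9−(-15/2))) = ½·(-11 − 88 + 198) = 99/2.
[B_1MB_3] = ½·(2·(37/9−(-2)) + (40/9)·(-2−9) + 12·(9−(37/9))) = ½·(110/9 − 440/9 + 176/3) = 11, so the ratio is 11/(99/2) = 2/9.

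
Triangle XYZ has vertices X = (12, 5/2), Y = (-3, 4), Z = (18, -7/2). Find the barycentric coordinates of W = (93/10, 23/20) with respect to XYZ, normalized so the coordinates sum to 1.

(2/5, 3/10, 3/10)

Signed area of the reference triangle: [XYZ] = ½·(12·(4−(-7/2)) + (-3)·(-7/2−(5/2)) + 18·(5/2−4)) = ½·(90 + 18 − 27) = 81/2.
[WYZ] = ½·((93/10)·(4−(-7/2)) + (-3)·(-7/2−(23/20)) + 18·(23/20−4)) = ½·(279/4 + 279/20 − 513/10) = 81/5, so the X-coordinate is (81/5)/(81/2) = 2/5.
[XWZ] = ½·(12·(23/20−(-7/2)) + (93/10)·(-7/2−(5/2)) + 18·(5/2−(23/20))) = ½·(279/5 − 279/5 + 243/10) = 243/20, so the Y-coordinate is 3/10.
[XYW] = ½·(12·(4−(23/20)) + (-3)·(23/20−(5/2)) + (93/10)·(5/2−4)) = ½·(171/5 + 81/20 − 279/20) = 243/20, so the Z-coordinate is 3/10.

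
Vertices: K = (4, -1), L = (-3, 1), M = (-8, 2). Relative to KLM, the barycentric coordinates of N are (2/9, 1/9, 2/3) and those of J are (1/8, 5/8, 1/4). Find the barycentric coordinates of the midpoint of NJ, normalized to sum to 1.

(25/144, 53/144, 11/24)

Since both coordinate triples sum to 1, the midpoint's barycentrics are the componentwise average.
(2/9+1/8)/2 = 25/144; similarly 53/144 and 11/24.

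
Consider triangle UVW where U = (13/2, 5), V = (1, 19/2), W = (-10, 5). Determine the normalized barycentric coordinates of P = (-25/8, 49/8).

Signed area of the reference triangle: [UVW] = ½·((13/2)·(19/2−5) + 1·(5−5) + (-10)·(5−(19/2))) = ½·(117/4 + 0 + 45) = 297/8.
[PVW] = ½·((-25/8)·(19/2−5) + 1·(5−(49/8)) + (-10)·(49/8−(19/2))) = ½·(-225/16 − 9/8 + 135/4) = 297/32, so the U-coordinate is (297/32)/(297/8) = 1/4.
[UPW] = ½·((13/2)·(49/8−5) + (-25/8)·(5−5) + (-10)·(5−(49/8))) = ½·(117/16 + 0 + 45/4) = 297/32, so the V-coordinate is 1/4.
[UVP] = ½·((13/2)·(19/2−(49/8)) + 1·(49/8−5) + (-25/8)·(5−(19/2))) = ½·(351/16 + 9/8 + 225/16) = 297/16, so the W-coordinate is 1/2.
Check: 1/4 + 1/4 + 1/2 = 1.

(1/4, 1/4, 1/2)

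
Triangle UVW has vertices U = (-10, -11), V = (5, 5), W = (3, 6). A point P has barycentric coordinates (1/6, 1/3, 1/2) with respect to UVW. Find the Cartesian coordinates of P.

P = (1/6)·U + (1/3)·V + (1/2)·W.
x-coordinate: (1/6)·(-10) + (1/3)·5 + (1/2)·3 = 3/2.
y-coordinate: (1/6)·(-11) + (1/3)·5 + (1/2)·6 = 17/6.

(3/2, 17/6)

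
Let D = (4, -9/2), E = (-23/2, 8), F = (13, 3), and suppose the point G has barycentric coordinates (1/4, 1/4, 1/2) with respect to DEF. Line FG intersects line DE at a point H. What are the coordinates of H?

Line FG meets DE where the F-coordinate vanishes; zeroing G's F-weight and renormalizing leaves D, E-weights 1/4 : 1/4 → (1/2, 1/2).
So H = (1/2)·D + (1/2)·E = (-15/4, 7/4).

(-15/4, 7/4)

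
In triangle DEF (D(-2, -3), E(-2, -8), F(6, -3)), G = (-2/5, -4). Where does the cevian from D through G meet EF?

Barycentric coordinates of G with respect to DEF: (3/5, 1/5, 1/5).
On side EF the D-coordinate is zero; dropping G's D-weight 3/5 and renormalizing the remaining 1/5 : 1/5 gives weights 1/2, 1/2 on E, F.
H = (1/2)·(-2, -8) + (1/2)·(6, -3) = (2, -11/2).

(2, -11/2)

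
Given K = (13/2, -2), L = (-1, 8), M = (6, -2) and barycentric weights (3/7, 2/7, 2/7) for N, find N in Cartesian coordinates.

(59/14, 6/7)

N = (3/7)·K + (2/7)·L + (2/7)·M.
x-coordinate: (3/7)·(13/2) + (2/7)·(-1) + (2/7)·6 = 59/14.
y-coordinate: (3/7)·(-2) + (2/7)·8 + (2/7)·(-2) = 6/7.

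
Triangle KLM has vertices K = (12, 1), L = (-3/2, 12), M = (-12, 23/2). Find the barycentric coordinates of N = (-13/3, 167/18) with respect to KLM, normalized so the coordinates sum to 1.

(2/9, 2/9, 5/9)

Signed area of the reference triangle: [KLM] = ½·(12·(12−(23/2)) + (-3/2)·(23/2−1) + (-12)·(1−12)) = ½·(6 − 63/4 + 132) = 489/8.
[NLM] = ½·((-13/3)·(12−(23/2)) + (-3/2)·(23/2−(167/18)) + (-12)·(167/18−12)) = ½·(-13/6 − 10/3 + 98/3) = 163/12, so the K-coordinate is (163/12)/(489/8) = 2/9.
[KNM] = ½·(12·(167/18−(23/2)) + (-13/3)·(23/2−1) + (-12)·(1−(167/18))) = ½·(-80/3 − 91/2 + 298/3) = 163/12, so the L-coordinate is 2/9.
[KLN] = ½·(12·(12−(167/18)) + (-3/2)·(167/18−1) + (-13/3)·(1−12)) = ½·(98/3 − 149/12 + 143/3) = 815/24, so the M-coordinate is 5/9.
Check: 2/9 + 2/9 + 5/9 = 1.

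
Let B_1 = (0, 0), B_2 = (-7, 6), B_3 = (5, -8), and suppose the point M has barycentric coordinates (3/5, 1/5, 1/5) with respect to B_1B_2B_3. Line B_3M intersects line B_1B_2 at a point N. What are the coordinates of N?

Line B_3M meets B_1B_2 where the B_3-coordinate vanishes; zeroing M's B_3-weight and renormalizing leaves B_1, B_2-weights 3/5 : 1/5 → (3/4, 1/4).
So N = (3/4)·B_1 + (1/4)·B_2 = (-7/4, 3/2).

(-7/4, 3/2)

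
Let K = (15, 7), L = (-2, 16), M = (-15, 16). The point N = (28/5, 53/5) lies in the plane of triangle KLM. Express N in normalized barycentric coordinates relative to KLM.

(3/5, 1/5, 1/5)

Signed area of the reference triangle: [KLM] = ½·(15·(16−16) + (-2)·(16−7) + (-15)·(7−16)) = ½·(0 − 18 + 135) = 117/2.
[NLM] = ½·((28/5)·(16−16) + (-2)·(16−(53/5)) + (-15)·(53/5−16)) = ½·(0 − 54/5 + 81) = 351/10, so the K-coordinate is (351/10)/(117/2) = 3/5.
[KNM] = ½·(15·(53/5−16) + (28/5)·(16−7) + (-15)·(7−(53/5))) = ½·(-81 + 252/5 + 54) = 117/10, so the L-coordinate is 1/5.
[KLN] = ½·(15·(16−(53/5)) + (-2)·(53/5−7) + (28/5)·(7−16)) = ½·(81 − 36/5 − 252/5) = 117/10, so the M-coordinate is 1/5.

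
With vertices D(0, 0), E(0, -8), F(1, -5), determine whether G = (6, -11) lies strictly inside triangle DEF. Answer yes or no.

no

Barycentric coordinates of G: (-21/8, -19/8, 6).
The three coordinates are negative, negative, positive; a point is interior exactly when all three are positive.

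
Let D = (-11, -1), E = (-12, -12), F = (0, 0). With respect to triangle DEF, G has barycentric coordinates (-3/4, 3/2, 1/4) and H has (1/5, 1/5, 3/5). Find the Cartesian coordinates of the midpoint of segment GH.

Barycentric coordinates of the midpoint are the average: (-11/40, 17/20, 17/40).
Converting: (-11/40)·D + (17/20)·E + (17/40)·F = (-287/40, -397/40).

(-287/40, -397/40)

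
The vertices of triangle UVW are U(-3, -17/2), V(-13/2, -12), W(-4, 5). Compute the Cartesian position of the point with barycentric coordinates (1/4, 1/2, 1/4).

P = (1/4)·U + (1/2)·V + (1/4)·W.
x-coordinate: (1/4)·(-3) + (1/2)·(-13/2) + (1/4)·(-4) = -5.
y-coordinate: (1/4)·(-17/2) + (1/2)·(-12) + (1/4)·5 = -55/8.

(-5, -55/8)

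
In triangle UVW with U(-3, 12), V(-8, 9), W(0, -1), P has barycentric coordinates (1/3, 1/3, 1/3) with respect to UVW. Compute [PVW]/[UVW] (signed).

1/3

The signed ratio [PVW]/[UVW] equals the barycentric coordinate of P at vertex U, which is 1/3.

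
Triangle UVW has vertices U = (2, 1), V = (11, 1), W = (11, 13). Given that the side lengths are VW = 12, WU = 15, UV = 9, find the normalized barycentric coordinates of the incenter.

The incenter has barycentric coordinates proportional to the opposite side lengths: (12 : 15 : 9).
Normalizing by 12+15+9 = 36 gives (1/3, 5/12, 1/4).

(1/3, 5/12, 1/4)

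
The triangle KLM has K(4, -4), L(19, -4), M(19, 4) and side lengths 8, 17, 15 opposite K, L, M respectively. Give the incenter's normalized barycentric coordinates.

(1/5, 17/40, 3/8)

The incenter has barycentric coordinates proportional to the opposite side lengths: (8 : 17 : 15).
Normalizing by 8+17+15 = 40 gives (1/5, 17/40, 3/8).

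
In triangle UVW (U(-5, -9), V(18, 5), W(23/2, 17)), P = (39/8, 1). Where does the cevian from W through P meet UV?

Barycentric coordinates of P with respect to UVW: (1/2, 1/4, 1/4).
On side UV the W-coordinate is zero; dropping P's W-weight 1/4 and renormalizing the remaining 1/2 : 1/4 gives weights 2/3, 1/3 on U, V.
Q = (2/3)·(-5, -9) + (1/3)·(18, 5) = (8/3, -13/3).

(8/3, -13/3)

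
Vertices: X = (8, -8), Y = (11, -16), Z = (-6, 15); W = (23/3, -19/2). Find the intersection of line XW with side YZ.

Barycentric coordinates of W with respect to XYZ: (1/6, 2/3, 1/6).
On side YZ the X-coordinate is zero; dropping W's X-weight 1/6 and renormalizing the remaining 2/3 : 1/6 gives weights 4/5, 1/5 on Y, Z.
V = (4/5)·(11, -16) + (1/5)·(-6, 15) = (38/5, -49/5).

(38/5, -49/5)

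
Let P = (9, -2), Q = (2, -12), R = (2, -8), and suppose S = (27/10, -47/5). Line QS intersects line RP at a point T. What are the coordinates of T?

(17/5, -34/5)

Barycentric coordinates of S with respect to PQR: (1/10, 1/2, 2/5).
On side RP the Q-coordinate is zero; dropping S's Q-weight 1/2 and renormalizing the remaining 2/5 : 1/10 gives weights 4/5, 1/5 on R, P.
T = (4/5)·(2, -8) + (1/5)·(9, -2) = (17/5, -34/5).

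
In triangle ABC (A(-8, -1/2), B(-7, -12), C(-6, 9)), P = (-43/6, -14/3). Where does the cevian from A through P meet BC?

Barycentric coordinates of P with respect to ABC: (1/3, 1/2, 1/6).
On side BC the A-coordinate is zero; dropping P's A-weight 1/3 and renormalizing the remaining 1/2 : 1/6 gives weights 3/4, 1/4 on B, C.
Q = (3/4)·(-7, -12) + (1/4)·(-6, 9) = (-27/4, -27/4).

(-27/4, -27/4)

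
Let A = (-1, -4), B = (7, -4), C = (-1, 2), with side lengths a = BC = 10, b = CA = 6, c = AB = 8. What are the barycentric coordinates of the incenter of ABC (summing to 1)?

(5/12, 1/4, 1/3)

The incenter has barycentric coordinates proportional to the opposite side lengths: (10 : 6 : 8).
Normalizing by 10+6+8 = 24 gives (5/12, 1/4, 1/3).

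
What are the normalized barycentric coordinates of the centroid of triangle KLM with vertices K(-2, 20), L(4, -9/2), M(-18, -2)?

(1/3, 1/3, 1/3)

The centroid is the average of the vertices, so each weight is 1/3.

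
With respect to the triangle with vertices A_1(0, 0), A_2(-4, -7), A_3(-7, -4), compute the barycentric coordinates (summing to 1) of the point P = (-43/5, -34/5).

(-2/5, 2/5, 1)

Signed area of the reference triangle: [A_1A_2A_3] = ½·(0·(-7−(-4)) + (-4)·(-4−0) + (-7)·(0−(-7))) = ½·(0 + 16 − 49) = -33/2.
[PA_2A_3] = ½·((-43/5)·(-7−(-4)) + (-4)·(-4−(-34/5)) + (-7)·(-34/5−(-7))) = ½·(129/5 − 56/5 − 7/5) = 33/5, so the A_1-coordinate is (33/5)/(-33/2) = -2/5.
[A_1PA_3] = ½·(0·(-34/5−(-4)) + (-43/5)·(-4−0) + (-7)·(0−(-34/5))) = ½·(0 + 172/5 − 238/5) = -33/5, so the A_2-coordinate is 2/5.
[A_1A_2P] = ½·(0·(-7−(-34/5)) + (-4)·(-34/5−0) + (-43/5)·(0−(-7))) = ½·(0 + 136/5 − 301/5) = -33/2, so the A_3-coordinate is 1.
Check: -2/5 + 2/5 + 1 = 1.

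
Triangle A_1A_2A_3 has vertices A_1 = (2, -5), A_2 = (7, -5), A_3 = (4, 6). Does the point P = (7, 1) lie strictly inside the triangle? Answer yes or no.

no

Barycentric coordinates of P: (-18/55, 43/55, 6/11).
The three coordinates are negative, positive, positive; a point is interior exactly when all three are positive.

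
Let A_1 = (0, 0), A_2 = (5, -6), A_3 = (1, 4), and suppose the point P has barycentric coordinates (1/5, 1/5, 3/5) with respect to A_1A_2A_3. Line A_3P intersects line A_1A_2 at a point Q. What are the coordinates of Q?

Line A_3P meets A_1A_2 where the A_3-coordinate vanishes; zeroing P's A_3-weight and renormalizing leaves A_1, A_2-weights 1/5 : 1/5 → (1/2, 1/2).
So Q = (1/2)·A_1 + (1/2)·A_2 = (5/2, -3).

(5/2, -3)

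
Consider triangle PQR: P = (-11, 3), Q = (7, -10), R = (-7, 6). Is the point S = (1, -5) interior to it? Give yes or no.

yes

Barycentric coordinates of S: (13/53, 34/53, 6/53).
The three coordinates are positive, positive, positive; a point is interior exactly when all three are positive.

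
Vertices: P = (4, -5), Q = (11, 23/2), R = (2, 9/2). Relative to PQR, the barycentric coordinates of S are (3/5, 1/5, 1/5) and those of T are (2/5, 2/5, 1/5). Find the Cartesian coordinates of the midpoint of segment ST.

(57/10, 37/20)

Barycentric coordinates of the midpoint are the average: (1/2, 3/10, 1/5).
Converting: (1/2)·P + (3/10)·Q + (1/5)·R = (57/10, 37/20).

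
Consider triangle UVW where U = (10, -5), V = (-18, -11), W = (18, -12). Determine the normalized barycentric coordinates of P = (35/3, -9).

(5/12, 1/12, 1/2)

Signed area of the reference triangle: [UVW] = ½·(10·(-11−(-12)) + (-18)·(-12−(-5)) + 18·(-5−(-11))) = ½·(10 + 126 + 108) = 122.
[PVW] = ½·((35/3)·(-11−(-12)) + (-18)·(-12−(-9)) + 18·(-9−(-11))) = ½·(35/3 + 54 + 36) = 305/6, so the U-coordinate is (305/6)/122 = 5/12.
[UPW] = ½·(10·(-9−(-12)) + (35/3)·(-12−(-5)) + 18·(-5−(-9))) = ½·(30 − 245/3 + 72) = 61/6, so the V-coordinate is 1/12.
[UVP] = ½·(10·(-11−(-9)) + (-18)·(-9−(-5)) + (35/3)·(-5−(-11))) = ½·(-20 + 72 + 70) = 61, so the W-coordinate is 1/2.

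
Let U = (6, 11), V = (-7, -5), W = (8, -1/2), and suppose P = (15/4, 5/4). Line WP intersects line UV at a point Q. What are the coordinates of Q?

Barycentric coordinates of P with respect to UVW: (1/4, 1/4, 1/2).
On side UV the W-coordinate is zero; dropping P's W-weight 1/2 and renormalizing the remaining 1/4 : 1/4 gives weights 1/2, 1/2 on U, V.
Q = (1/2)·(6, 11) + (1/2)·(-7, -5) = (-1/2, 3).

(-1/2, 3)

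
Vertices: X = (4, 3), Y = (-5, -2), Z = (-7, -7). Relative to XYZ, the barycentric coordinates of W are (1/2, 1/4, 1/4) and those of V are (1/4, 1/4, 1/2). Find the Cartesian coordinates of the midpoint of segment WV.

(-19/8, -2)

Barycentric coordinates of the midpoint are the average: (3/8, 1/4, 3/8).
Converting: (3/8)·X + (1/4)·Y + (3/8)·Z = (-19/8, -2).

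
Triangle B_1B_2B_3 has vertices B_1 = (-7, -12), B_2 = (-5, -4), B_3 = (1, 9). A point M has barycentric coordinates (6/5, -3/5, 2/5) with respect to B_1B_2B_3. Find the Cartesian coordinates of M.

(-5, -42/5)

M = (6/5)·B_1 + (-3/5)·B_2 + (2/5)·B_3.
x-coordinate: (6/5)·(-7) + (-3/5)·(-5) + (2/5)·1 = -5.
y-coordinate: (6/5)·(-12) + (-3/5)·(-4) + (2/5)·9 = -42/5.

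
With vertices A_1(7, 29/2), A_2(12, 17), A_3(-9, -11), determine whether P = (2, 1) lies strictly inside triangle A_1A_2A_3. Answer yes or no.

Barycentric coordinates of P: (-16/25, 177/175, 22/35).
The three coordinates are negative, positive, positive; a point is interior exactly when all three are positive.

no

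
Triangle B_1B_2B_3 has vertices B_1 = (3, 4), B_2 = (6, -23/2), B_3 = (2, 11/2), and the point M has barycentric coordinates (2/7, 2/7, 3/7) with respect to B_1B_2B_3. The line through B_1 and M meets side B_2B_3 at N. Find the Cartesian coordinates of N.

Line B_1M meets B_2B_3 where the B_1-coordinate vanishes; zeroing M's B_1-weight and renormalizing leaves B_2, B_3-weights 2/7 : 3/7 → (2/5, 3/5).
So N = (2/5)·B_2 + (3/5)·B_3 = (18/5, -13/10).

(18/5, -13/10)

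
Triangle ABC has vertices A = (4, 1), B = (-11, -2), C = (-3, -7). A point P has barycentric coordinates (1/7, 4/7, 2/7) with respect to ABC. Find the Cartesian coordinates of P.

(-46/7, -3)

P = (1/7)·A + (4/7)·B + (2/7)·C.
x-coordinate: (1/7)·4 + (4/7)·(-11) + (2/7)·(-3) = -46/7.
y-coordinate: (1/7)·1 + (4/7)·(-2) + (2/7)·(-7) = -3.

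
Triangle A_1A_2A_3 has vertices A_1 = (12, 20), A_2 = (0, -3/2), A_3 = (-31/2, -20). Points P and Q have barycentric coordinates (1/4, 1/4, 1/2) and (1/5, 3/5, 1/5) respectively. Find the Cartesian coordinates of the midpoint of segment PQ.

(-109/40, -251/80)

Barycentric coordinates of the midpoint are the average: (9/40, 17/40, 7/20).
Converting: (9/40)·A_1 + (17/40)·A_2 + (7/20)·A_3 = (-109/40, -251/80).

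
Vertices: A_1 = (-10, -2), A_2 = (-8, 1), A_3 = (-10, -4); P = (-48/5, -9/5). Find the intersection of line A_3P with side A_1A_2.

Barycentric coordinates of P with respect to A_1A_2A_3: (3/5, 1/5, 1/5).
On side A_1A_2 the A_3-coordinate is zero; dropping P's A_3-weight 1/5 and renormalizing the remaining 3/5 : 1/5 gives weights 3/4, 1/4 on A_1, A_2.
Q = (3/4)·(-10, -2) + (1/4)·(-8, 1) = (-19/2, -5/4).

(-19/2, -5/4)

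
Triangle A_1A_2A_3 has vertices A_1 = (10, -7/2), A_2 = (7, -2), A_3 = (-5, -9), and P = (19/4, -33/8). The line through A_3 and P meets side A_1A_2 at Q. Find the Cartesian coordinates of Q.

(8, -5/2)

Barycentric coordinates of P with respect to A_1A_2A_3: (1/4, 1/2, 1/4).
On side A_1A_2 the A_3-coordinate is zero; dropping P's A_3-weight 1/4 and renormalizing the remaining 1/4 : 1/2 gives weights 1/3, 2/3 on A_1, A_2.
Q = (1/3)·(10, -7/2) + (2/3)·(7, -2) = (8, -5/2).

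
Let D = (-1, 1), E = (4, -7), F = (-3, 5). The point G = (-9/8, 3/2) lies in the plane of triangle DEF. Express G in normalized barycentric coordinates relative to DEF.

(1/2, 1/8, 3/8)

Signed area of the reference triangle: [DEF] = ½·((-1)·(-7−5) + 4·(5−1) + (-3)·(1−(-7))) = ½·(12 + 16 − 24) = 2.
[GEF] = ½·((-9/8)·(-7−5) + 4·(5−(3/2)) + (-3)·(3/2−(-7))) = ½·(27/2 + 14 − 51/2) = 1, so the D-coordinate is 1/2 = 1/2.
[DGF] = ½·((-1)·(3/2−5) + (-9/8)·(5−1) + (-3)·(1−(3/2))) = ½·(7/2 − 9/2 + 3/2) = 1/4, so the E-coordinate is 1/8.
[DEG] = ½·((-1)·(-7−(3/2)) + 4·(3/2−1) + (-9/8)·(1−(-7))) = ½·(17/2 + 2 − 9) = 3/4, so the F-coordinate is 3/8.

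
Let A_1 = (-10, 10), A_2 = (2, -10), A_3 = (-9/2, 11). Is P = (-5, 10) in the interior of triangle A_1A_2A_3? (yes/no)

yes

Barycentric coordinates of P: (17/122, 5/122, 50/61).
The three coordinates are positive, positive, positive; a point is interior exactly when all three are positive.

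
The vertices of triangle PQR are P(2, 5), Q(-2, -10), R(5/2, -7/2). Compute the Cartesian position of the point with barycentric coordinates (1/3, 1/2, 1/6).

S = (1/3)·P + (1/2)·Q + (1/6)·R.
x-coordinate: (1/3)·2 + (1/2)·(-2) + (1/6)·(5/2) = 1/12.
y-coordinate: (1/3)·5 + (1/2)·(-10) + (1/6)·(-7/2) = -47/12.

(1/12, -47/12)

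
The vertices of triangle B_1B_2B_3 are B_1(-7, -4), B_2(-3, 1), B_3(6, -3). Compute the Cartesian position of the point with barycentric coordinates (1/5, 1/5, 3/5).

(8/5, -12/5)

M = (1/5)·B_1 + (1/5)·B_2 + (3/5)·B_3.
x-coordinate: (1/5)·(-7) + (1/5)·(-3) + (3/5)·6 = 8/5.
y-coordinate: (1/5)·(-4) + (1/5)·1 + (3/5)·(-3) = -12/5.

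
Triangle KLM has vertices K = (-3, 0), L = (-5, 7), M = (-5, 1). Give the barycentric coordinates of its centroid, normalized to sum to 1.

(1/3, 1/3, 1/3)

The centroid is the average of the vertices, so each weight is 1/3.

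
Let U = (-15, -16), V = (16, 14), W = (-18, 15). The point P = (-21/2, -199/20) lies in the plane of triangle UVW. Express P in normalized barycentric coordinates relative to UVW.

(4/5, 3/20, 1/20)

Signed area of the reference triangle: [UVW] = ½·((-15)·(14−15) + 16·(15−(-16)) + (-18)·(-16−14)) = ½·(15 + 496 + 540) = 1051/2.
[PVW] = ½·((-21/2)·(14−15) + 16·(15−(-199/20)) + (-18)·(-199/20−14)) = ½·(21/2 + 1996/5 + 4311/10) = 2102/5, so the U-coordinate is (2102/5)/(1051/2) = 4/5.
[UPW] = ½·((-15)·(-199/20−15) + (-21/2)·(15−(-16)) + (-18)·(-16−(-199/20))) = ½·(1497/4 − 651/2 + 1089/10) = 3153/40, so the V-coordinate is 3/20.
[UVP] = ½·((-15)·(14−(-199/20)) + 16·(-199/20−(-16)) + (-21/2)·(-16−14)) = ½·(-1437/4 + 484/5 + 315) = 1051/40, so the W-coordinate is 1/20.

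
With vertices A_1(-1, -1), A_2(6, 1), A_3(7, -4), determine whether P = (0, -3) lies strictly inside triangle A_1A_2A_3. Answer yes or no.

Barycentric coordinates of P: (34/37, -13/37, 16/37).
The three coordinates are positive, negative, positive; a point is interior exactly when all three are positive.

no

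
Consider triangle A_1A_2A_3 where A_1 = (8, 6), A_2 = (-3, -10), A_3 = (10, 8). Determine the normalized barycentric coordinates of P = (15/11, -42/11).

Signed area of the reference triangle: [A_1A_2A_3] = ½·(8·(-10−8) + (-3)·(8−6) + 10·(6−(-10))) = ½·(-144 − 6 + 160) = 5.
[PA_2A_3] = ½·((15/11)·(-10−8) + (-3)·(8−(-42/11)) + 10·(-42/11−(-10))) = ½·(-270/11 − 390/11 + 680/11) = 10/11, so the A_1-coordinate is (10/11)/5 = 2/11.
[A_1PA_3] = ½·(8·(-42/11−8) + (15/11)·(8−6) + 10·(6−(-42/11))) = ½·(-1040/11 + 30/11 + 1080/11) = 35/11, so the A_2-coordinate is 7/11.
[A_1A_2P] = ½·(8·(-10−(-42/11)) + (-3)·(-42/11−6) + (15/11)·(6−(-10))) = ½·(-544/11 + 324/11 + 240/11) = 10/11, so the A_3-coordinate is 2/11.

(2/11, 7/11, 2/11)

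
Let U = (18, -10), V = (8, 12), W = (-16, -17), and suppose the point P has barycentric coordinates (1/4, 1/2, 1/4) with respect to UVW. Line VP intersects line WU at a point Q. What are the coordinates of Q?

(1, -27/2)

Line VP meets WU where the V-coordinate vanishes; zeroing P's V-weight and renormalizing leaves W, U-weights 1/4 : 1/4 → (1/2, 1/2).
So Q = (1/2)·W + (1/2)·U = (1, -27/2).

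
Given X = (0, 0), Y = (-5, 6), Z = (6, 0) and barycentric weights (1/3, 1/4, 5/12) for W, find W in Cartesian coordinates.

(5/4, 3/2)

W = (1/3)·X + (1/4)·Y + (5/12)·Z.
x-coordinate: (1/3)·0 + (1/4)·(-5) + (5/12)·6 = 5/4.
y-coordinate: (1/3)·0 + (1/4)·6 + (5/12)·0 = 3/2.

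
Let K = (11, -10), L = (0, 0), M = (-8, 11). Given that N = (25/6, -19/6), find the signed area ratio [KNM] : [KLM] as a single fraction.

1/3

[KLM] = ½·(11·(0−11) + 0·(11−(-10)) + (-8)·(-10−0)) = ½·(-121 + 0 + 80) = -41/2.
[KNM] = ½·(11·(-19/6−11) + (25/6)·(11−(-10)) + (-8)·(-10−(-19/6))) = ½·(-935/6 + 175/2 + 164/3) = -41/6, so the ratio is (-41/6)/(-41/2) = 1/3.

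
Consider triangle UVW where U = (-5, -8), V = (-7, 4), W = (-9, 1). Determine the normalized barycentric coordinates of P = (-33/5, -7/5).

Signed area of the reference triangle: [UVW] = ½·((-5)·(4−1) + (-7)·(1−(-8)) + (-9)·(-8−4)) = ½·(-15 − 63 + 108) = 15.
[PVW] = ½·((-33/5)·(4−1) + (-7)·(1−(-7/5)) + (-9)·(-7/5−4)) = ½·(-99/5 − 84/5 + 243/5) = 6, so the U-coordinate is 6/15 = 2/5.
[UPW] = ½·((-5)·(-7/5−1) + (-33/5)·(1−(-8)) + (-9)·(-8−(-7/5))) = ½·(12 − 297/5 + 297/5) = 6, so the V-coordinate is 2/5.
[UVP] = ½·((-5)·(4−(-7/5)) + (-7)·(-7/5−(-8)) + (-33/5)·(-8−4)) = ½·(-27 − 231/5 + 396/5) = 3, so the W-coordinate is 1/5.

(2/5, 2/5, 1/5)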